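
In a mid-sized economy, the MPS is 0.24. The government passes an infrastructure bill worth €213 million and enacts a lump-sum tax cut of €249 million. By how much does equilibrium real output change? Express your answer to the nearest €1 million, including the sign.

+€1,676 million

MPC = 1 − MPS = 1 − 0.24 = 0.76.
Expenditure multiplier = 1/(1 − MPC) = 1/(1 − 0.76) = 1/0.24 ≈ 4.167.
ΔG contributes k·ΔG = (+€213 million) / 0.24 = +€887.5 million.
ΔT of −€249 million changes first-round spending by −c·ΔT = +€189.24 million, contributing k·(−c·ΔT) = (+€189.24 million) / 0.24 = +€788.5 million.
Net ΔY = k(ΔG − c·ΔT) = (+€402.24 million) / 0.24 = +€1,676 million.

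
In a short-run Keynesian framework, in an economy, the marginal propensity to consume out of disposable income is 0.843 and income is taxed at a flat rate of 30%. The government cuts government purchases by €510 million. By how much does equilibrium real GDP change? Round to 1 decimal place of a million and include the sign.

−€1,244.2 million

Government-spending multiplier = 1/(1 − c(1−t)) = 1/(1 − 0.843×0.7) = 1/0.4099 ≈ 2.44.
ΔY = k × ΔG = (−€510 million) / 0.4099 ≈ −€1,244.2 million.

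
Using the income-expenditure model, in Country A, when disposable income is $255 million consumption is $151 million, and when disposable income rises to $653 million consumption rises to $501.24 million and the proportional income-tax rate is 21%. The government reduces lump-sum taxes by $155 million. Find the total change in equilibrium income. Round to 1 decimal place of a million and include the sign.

+$447.5 million

MPC = ΔC/ΔYd = (501.24 − 151)/(653 − 255) = 350.24/398 = 0.88.
A lump-sum tax change of −$155 million shifts disposable income by +$155 million; first-round consumption changes by −c × ΔT = −0.88 × (−$155 million) = +$136.4 million.
Expenditure multiplier = 1/(1 − c(1−t)) = 1/(1 − 0.88×0.79) = 1/0.3048 ≈ 3.281.
The tax multiplier is −c × k ≈ −2.887, so ΔY = k × (−c·ΔT) = (+$136.4 million) / 0.3048 ≈ +$447.5 million.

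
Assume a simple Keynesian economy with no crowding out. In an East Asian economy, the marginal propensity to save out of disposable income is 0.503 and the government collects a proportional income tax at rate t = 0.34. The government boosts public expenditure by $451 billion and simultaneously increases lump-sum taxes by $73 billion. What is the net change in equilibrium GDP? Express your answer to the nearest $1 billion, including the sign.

MPC = 1 − MPS = 1 − 0.503 = 0.497.
Expenditure multiplier = 1/(1 − c(1−t)) = 1/(1 − 0.497×0.66) = 1/0.67198 ≈ 1.488.
ΔG contributes k·ΔG = (+$451 billion) / 0.67198 ≈ +$671.2 billion.
ΔT of +$73 billion changes first-round spending by −c·ΔT = −$36.281 billion, contributing k·(−c·ΔT) = (−$36.281 billion) / 0.67198 ≈ −$54 billion.
Net ΔY = k(ΔG − c·ΔT) = (+$414.719 billion) / 0.67198 ≈ +$617 billion.

+$617 billion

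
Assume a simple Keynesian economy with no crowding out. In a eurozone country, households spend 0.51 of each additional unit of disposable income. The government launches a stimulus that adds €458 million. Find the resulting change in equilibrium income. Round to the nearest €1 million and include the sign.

Government-spending multiplier = 1/(1 − MPC) = 1/(1 − 0.51) = 1/0.49 ≈ 2.041.
ΔY = k × ΔG = (+€458 million) / 0.49 ≈ +€935 million.

+€935 million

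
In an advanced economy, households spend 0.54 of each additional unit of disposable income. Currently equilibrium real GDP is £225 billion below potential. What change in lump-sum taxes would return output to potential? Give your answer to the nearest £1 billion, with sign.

Spending multiplier = 1/(1 − MPC) = 1/(1 − 0.54) = 1/0.46 ≈ 2.174.
Tax multiplier = −c·k = −0.54/0.46 ≈ −1.174. Need ΔY = +£225 billion, so ΔT = ΔY/(−c·k) = −(+£225 billion) × 0.46 / 0.54 ≈ −£192 billion.
The government should cut lump-sum taxes by £192 billion.

−£192 billion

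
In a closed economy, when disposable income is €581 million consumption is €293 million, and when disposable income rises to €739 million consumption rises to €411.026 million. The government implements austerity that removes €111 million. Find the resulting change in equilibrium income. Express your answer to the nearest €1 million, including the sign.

MPC = ΔC/ΔYd = (411.026 − 293)/(739 − 581) = 118.026/158 = 0.747.
Government-spending multiplier = 1/(1 − MPC) = 1/(1 − 0.747) = 1/0.253 ≈ 3.953.
ΔY = k × ΔG = (−€111 million) / 0.253 ≈ −€439 million.

−€439 million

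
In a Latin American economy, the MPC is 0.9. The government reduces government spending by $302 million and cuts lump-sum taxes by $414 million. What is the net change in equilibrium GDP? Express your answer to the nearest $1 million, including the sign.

+$706 million

Expenditure multiplier = 1/(1 − MPC) = 1/(1 − 0.9) = 1/0.1 = 10.
ΔG contributes k·ΔG = (−$302 million) / 0.1 = −$3,020 million.
ΔT of −$414 million changes first-round spending by −c·ΔT = +$372.6 million, contributing k·(−c·ΔT) = (+$372.6 million) / 0.1 = +$3,726 million.
Net ΔY = k(ΔG − c·ΔT) = (+$70.6 million) / 0.1 = +$706 million.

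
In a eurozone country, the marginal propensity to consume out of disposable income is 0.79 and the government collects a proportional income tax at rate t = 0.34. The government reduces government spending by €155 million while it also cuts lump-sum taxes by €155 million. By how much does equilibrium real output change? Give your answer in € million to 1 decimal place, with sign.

Expenditure multiplier = 1/(1 − c(1−t)) = 1/(1 − 0.79×0.66) = 1/0.4786 ≈ 2.089.
ΔG contributes k·ΔG = (−€155 million) / 0.4786 ≈ −€323.9 million.
ΔT of −€155 million changes first-round spending by −c·ΔT = +€122.45 million, contributing k·(−c·ΔT) = (+€122.45 million) / 0.4786 ≈ +€255.9 million.
Net ΔY = k(ΔG − c·ΔT) = (−€32.55 million) / 0.4786 ≈ −€68 million.

−€68.0 million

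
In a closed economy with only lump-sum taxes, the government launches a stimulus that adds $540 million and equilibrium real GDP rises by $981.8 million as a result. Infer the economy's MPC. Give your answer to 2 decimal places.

Implied spending multiplier k = ΔY/ΔG = 981.8/540 ≈ 1.8181.
Since k = 1/(1 − MPC), MPC = 1 − 1/k = 1 − ΔG/ΔY = 1 − 540/981.8 ≈ 0.45.

0.45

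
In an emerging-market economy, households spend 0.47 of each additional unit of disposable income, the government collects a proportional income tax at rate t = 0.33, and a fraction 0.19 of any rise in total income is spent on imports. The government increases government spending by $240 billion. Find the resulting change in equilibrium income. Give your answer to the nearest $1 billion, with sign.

+$274 billion

Government-spending multiplier = 1/(1 − c(1−t) + m) = 1/(1 − 0.47×0.67 + 0.19) = 1/0.8751 ≈ 1.143.
ΔY = k × ΔG = (+$240 billion) / 0.8751 ≈ +$274 billion.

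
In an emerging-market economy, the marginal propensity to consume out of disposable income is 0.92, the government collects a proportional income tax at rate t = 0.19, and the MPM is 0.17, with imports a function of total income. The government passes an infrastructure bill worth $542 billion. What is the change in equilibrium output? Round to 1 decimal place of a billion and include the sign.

+$1,275.9 billion

Spending multiplier = 1/(1 − c(1−t) + m) = 1/(1 − 0.92×0.81 + 0.17) = 1/0.4248 ≈ 2.354.
ΔY = k × ΔG = (+$542 billion) / 0.4248 ≈ +$1,275.9 billion.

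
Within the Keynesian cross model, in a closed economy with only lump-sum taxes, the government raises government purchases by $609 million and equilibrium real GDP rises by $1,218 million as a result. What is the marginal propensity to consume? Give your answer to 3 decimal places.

Implied spending multiplier k = ΔY/ΔG = 1,218/609 = 2.
Since k = 1/(1 − MPC), MPC = 1 − 1/k = 1 − ΔG/ΔY = 1 − 609/1,218 = 0.500.

0.500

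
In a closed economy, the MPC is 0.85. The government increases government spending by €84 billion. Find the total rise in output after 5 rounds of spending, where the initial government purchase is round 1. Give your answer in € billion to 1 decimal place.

€311.5 billion

Round 1 adds ΔG = €84 billion; each later round is MPC = 0.85 times the previous.
After 5 rounds: 84 + 71.4 + 60.69 + 51.5865 + 43.848525 = ΔG·(1 − c^5)/(1 − c) = 84 × (1 − 0.4437053125)/0.15 ≈ €311.5 billion.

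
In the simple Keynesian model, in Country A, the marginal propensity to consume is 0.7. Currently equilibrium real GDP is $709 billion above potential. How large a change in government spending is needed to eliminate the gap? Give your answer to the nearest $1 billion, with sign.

−$213 billion

Spending multiplier = 1/(1 − MPC) = 1/(1 − 0.7) = 1/0.3 ≈ 3.333.
Need ΔY = −$709 billion, so ΔG = ΔY/k = (−$709 billion) × 0.3 ≈ −$213 billion.
The government should cut government spending by $213 billion.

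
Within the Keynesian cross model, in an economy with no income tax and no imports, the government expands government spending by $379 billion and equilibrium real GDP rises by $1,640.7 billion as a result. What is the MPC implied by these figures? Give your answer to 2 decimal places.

Implied spending multiplier k = ΔY/ΔG = 1,640.7/379 ≈ 4.329.
Since k = 1/(1 − MPC), MPC = 1 − 1/k = 1 − ΔG/ΔY = 1 − 379/1,640.7 ≈ 0.77.

0.77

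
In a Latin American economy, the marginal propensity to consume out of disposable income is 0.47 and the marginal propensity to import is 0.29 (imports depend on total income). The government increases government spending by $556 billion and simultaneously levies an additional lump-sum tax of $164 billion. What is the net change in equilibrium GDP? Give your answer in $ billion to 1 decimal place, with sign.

+$584.0 billion

Expenditure multiplier = 1/(1 − c + m) = 1/(1 − 0.47 + 0.29) = 1/0.82 ≈ 1.22.
ΔG contributes k·ΔG = (+$556 billion) / 0.82 ≈ +$678 billion.
ΔT of +$164 billion changes first-round spending by −c·ΔT = −$77.08 billion, contributing k·(−c·ΔT) = (−$77.08 billion) / 0.82 = −$94 billion.
Net ΔY = k(ΔG − c·ΔT) = (+$478.92 billion) / 0.82 ≈ +$584 billion.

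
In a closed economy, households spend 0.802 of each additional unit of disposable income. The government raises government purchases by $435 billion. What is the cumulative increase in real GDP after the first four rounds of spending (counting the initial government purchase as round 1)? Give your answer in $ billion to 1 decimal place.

Round 1 adds ΔG = $435 billion; each later round is MPC = 0.802 times the previous.
After 4 rounds: 435 + 348.87 + 279.79374 + 224.39457948 = ΔG·(1 − c^4)/(1 − c) = 435 × (1 − 0.413711385616)/0.198 ≈ $1,288.1 billion.

$1,288.1 billion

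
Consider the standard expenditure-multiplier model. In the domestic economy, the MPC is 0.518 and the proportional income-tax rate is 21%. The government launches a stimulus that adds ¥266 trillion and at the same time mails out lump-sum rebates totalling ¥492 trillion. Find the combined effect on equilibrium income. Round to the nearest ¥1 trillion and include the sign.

+¥882 trillion

Expenditure multiplier = 1/(1 − c(1−t)) = 1/(1 − 0.518×0.79) = 1/0.59078 ≈ 1.693.
ΔG contributes k·ΔG = (+¥266 trillion) / 0.59078 ≈ +¥450.3 trillion.
ΔT of −¥492 trillion changes first-round spending by −c·ΔT = +¥254.856 trillion, contributing k·(−c·ΔT) = (+¥254.856 trillion) / 0.59078 ≈ +¥431.4 trillion.
Net ΔY = k(ΔG − c·ΔT) = (+¥520.856 trillion) / 0.59078 ≈ +¥882 trillion.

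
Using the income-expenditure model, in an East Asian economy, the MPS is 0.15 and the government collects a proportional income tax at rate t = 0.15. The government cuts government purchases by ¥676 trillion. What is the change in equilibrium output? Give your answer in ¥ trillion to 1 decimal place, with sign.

MPC = 1 − MPS = 1 − 0.15 = 0.85.
Expenditure multiplier = 1/(1 − c(1−t)) = 1/(1 − 0.85×0.85) = 1/0.2775 ≈ 3.604.
ΔY = k × ΔG = (−¥676 trillion) / 0.2775 ≈ −¥2,436 trillion.

−¥2,436.0 trillion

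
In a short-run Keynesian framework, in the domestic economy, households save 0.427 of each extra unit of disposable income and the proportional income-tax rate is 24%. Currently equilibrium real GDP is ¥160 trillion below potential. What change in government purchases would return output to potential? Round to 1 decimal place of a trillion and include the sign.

+¥90.3 trillion

MPC = 1 − MPS = 1 − 0.427 = 0.573.
Spending multiplier = 1/(1 − c(1−t)) = 1/(1 − 0.573×0.76) = 1/0.56452 ≈ 1.771.
Need ΔY = +¥160 trillion, so ΔG = ΔY/k = (+¥160 trillion) × 0.56452 ≈ +¥90.3 trillion.
The government should increase government purchases by ¥90.3 trillion.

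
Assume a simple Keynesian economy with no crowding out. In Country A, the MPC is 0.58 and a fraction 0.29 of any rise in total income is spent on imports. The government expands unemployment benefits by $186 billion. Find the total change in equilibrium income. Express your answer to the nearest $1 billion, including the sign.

The transfer change shifts disposable income by +$186 billion, so first-round consumption changes by c·ΔTR = 0.58 × (+$186 billion) = +$107.88 billion.
Expenditure multiplier = 1/(1 − c + m) = 1/(1 − 0.58 + 0.29) = 1/0.71 ≈ 1.408.
The transfer multiplier is c × k ≈ 0.817, so ΔY = k × (c·ΔTR) = (+$107.88 billion) / 0.71 ≈ +$152 billion.

+$152 billion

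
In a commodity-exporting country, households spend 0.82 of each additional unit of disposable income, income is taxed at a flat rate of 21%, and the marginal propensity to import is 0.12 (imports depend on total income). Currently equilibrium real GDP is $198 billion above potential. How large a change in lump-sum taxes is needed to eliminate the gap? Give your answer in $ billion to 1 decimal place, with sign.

+$114.0 billion

Spending multiplier = 1/(1 − c(1−t) + m) = 1/(1 − 0.82×0.79 + 0.12) = 1/0.4722 ≈ 2.118.
Tax multiplier = −c·k = −0.82/0.4722 ≈ −1.737. Need ΔY = −$198 billion, so ΔT = ΔY/(−c·k) = −(−$198 billion) × 0.4722 / 0.82 ≈ +$114 billion.
The government should raise lump-sum taxes by $114 billion.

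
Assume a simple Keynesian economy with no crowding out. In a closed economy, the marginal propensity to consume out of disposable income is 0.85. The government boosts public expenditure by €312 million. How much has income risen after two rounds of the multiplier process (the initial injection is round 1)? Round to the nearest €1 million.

€577 million

Round 1 adds ΔG = €312 million; each later round is MPC = 0.85 times the previous.
After 2 rounds: 312 + 265.2 = ΔG·(1 − c^2)/(1 − c) = 312 × (1 − 0.7225)/0.15 ≈ €577 million.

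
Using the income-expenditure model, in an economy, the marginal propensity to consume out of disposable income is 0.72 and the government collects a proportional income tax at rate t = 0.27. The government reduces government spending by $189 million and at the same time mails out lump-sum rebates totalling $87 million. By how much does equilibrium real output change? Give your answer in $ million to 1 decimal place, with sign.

Expenditure multiplier = 1/(1 − c(1−t)) = 1/(1 − 0.72×0.73) = 1/0.4744 ≈ 2.108.
ΔG contributes k·ΔG = (−$189 million) / 0.4744 ≈ −$398.4 million.
ΔT of −$87 million changes first-round spending by −c·ΔT = +$62.64 million, contributing k·(−c·ΔT) = (+$62.64 million) / 0.4744 ≈ +$132 million.
Net ΔY = k(ΔG − c·ΔT) = (−$126.36 million) / 0.4744 ≈ −$266.4 million.

−$266.4 million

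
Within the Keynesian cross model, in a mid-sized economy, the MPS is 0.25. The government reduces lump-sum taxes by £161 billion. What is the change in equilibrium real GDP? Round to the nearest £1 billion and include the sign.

+£483 billion

MPC = 1 − MPS = 1 − 0.25 = 0.75.
A lump-sum tax change of −£161 billion shifts disposable income by +£161 billion; first-round consumption changes by −c × ΔT = −0.75 × (−£161 billion) = +£120.75 billion.
Expenditure multiplier = 1/(1 − MPC) = 1/(1 − 0.75) = 1/0.25 = 4.
The tax multiplier is −c × k = −3, so ΔY = k × (−c·ΔT) = (+£120.75 billion) / 0.25 = +£483 billion.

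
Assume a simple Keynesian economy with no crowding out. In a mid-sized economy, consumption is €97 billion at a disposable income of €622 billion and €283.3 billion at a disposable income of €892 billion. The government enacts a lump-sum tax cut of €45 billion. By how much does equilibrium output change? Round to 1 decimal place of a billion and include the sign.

+€100.2 billion

MPC = ΔC/ΔYd = (283.3 − 97)/(892 − 622) = 186.3/270 = 0.69.
A lump-sum tax change of −€45 billion shifts disposable income by +€45 billion; first-round consumption changes by −c × ΔT = −0.69 × (−€45 billion) = +€31.05 billion.
Expenditure multiplier = 1/(1 − MPC) = 1/(1 − 0.69) = 1/0.31 ≈ 3.226.
The tax multiplier is −c × k ≈ −2.226, so ΔY = k × (−c·ΔT) = (+€31.05 billion) / 0.31 ≈ +€100.2 billion.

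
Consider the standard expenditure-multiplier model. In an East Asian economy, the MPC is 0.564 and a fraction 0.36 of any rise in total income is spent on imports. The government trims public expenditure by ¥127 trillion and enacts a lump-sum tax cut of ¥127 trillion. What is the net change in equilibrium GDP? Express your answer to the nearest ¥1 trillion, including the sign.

Expenditure multiplier = 1/(1 − c + m) = 1/(1 − 0.564 + 0.36) = 1/0.796 ≈ 1.256.
ΔG contributes k·ΔG = (−¥127 trillion) / 0.796 ≈ −¥159.5 trillion.
ΔT of −¥127 trillion changes first-round spending by −c·ΔT = +¥71.628 trillion, contributing k·(−c·ΔT) = (+¥71.628 trillion) / 0.796 ≈ +¥90 trillion.
Net ΔY = k(ΔG − c·ΔT) = (−¥55.372 trillion) / 0.796 ≈ −¥70 trillion.

−¥70 trillion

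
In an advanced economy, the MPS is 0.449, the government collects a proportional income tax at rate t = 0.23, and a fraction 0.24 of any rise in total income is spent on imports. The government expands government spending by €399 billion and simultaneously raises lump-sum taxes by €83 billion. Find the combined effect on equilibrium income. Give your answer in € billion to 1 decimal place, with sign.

MPC = 1 − MPS = 1 − 0.449 = 0.551.
Expenditure multiplier = 1/(1 − c(1−t) + m) = 1/(1 − 0.551×0.77 + 0.24) = 1/0.81573 ≈ 1.226.
ΔG contributes k·ΔG = (+€399 billion) / 0.81573 ≈ +€489.1 billion.
ΔT of +€83 billion changes first-round spending by −c·ΔT = −€45.733 billion, contributing k·(−c·ΔT) = (−€45.733 billion) / 0.81573 ≈ −€56.1 billion.
Net ΔY = k(ΔG − c·ΔT) = (+€353.267 billion) / 0.81573 ≈ +€433.1 billion.

+€433.1 billion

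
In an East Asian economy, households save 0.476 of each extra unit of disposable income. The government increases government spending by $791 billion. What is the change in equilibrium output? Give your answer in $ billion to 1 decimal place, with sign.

MPC = 1 − MPS = 1 − 0.476 = 0.524.
Spending multiplier = 1/(1 − MPC) = 1/(1 − 0.524) = 1/0.476 ≈ 2.101.
ΔY = k × ΔG = (+$791 billion) / 0.476 ≈ +$1,661.8 billion.

+$1,661.8 billion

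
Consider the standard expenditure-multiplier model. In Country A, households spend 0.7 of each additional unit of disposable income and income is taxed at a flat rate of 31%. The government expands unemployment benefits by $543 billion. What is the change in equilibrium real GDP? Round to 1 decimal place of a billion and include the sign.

+$735.2 billion

The transfer change shifts disposable income by +$543 billion, so first-round consumption changes by c·ΔTR = 0.7 × (+$543 billion) = +$380.1 billion.
Expenditure multiplier = 1/(1 − c(1−t)) = 1/(1 − 0.7×0.69) = 1/0.517 ≈ 1.934.
The transfer multiplier is c × k ≈ 1.354, so ΔY = k × (c·ΔTR) = (+$380.1 billion) / 0.517 ≈ +$735.2 billion.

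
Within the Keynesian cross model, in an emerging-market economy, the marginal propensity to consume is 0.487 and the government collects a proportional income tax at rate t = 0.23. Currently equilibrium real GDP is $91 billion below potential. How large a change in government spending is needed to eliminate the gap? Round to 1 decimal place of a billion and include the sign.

Spending multiplier = 1/(1 − c(1−t)) = 1/(1 − 0.487×0.77) = 1/0.62501 ≈ 1.6.
Need ΔY = +$91 billion, so ΔG = ΔY/k = (+$91 billion) × 0.62501 ≈ +$56.9 billion.
The government should increase government spending by $56.9 billion.

+$56.9 billion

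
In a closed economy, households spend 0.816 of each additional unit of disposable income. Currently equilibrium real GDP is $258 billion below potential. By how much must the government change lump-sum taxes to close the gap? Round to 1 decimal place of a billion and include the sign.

Spending multiplier = 1/(1 − MPC) = 1/(1 − 0.816) = 1/0.184 ≈ 5.435.
Tax multiplier = −c·k = −0.816/0.184 ≈ −4.435. Need ΔY = +$258 billion, so ΔT = ΔY/(−c·k) = −(+$258 billion) × 0.184 / 0.816 ≈ −$58.2 billion.
The government should cut lump-sum taxes by $58.2 billion.

−$58.2 billion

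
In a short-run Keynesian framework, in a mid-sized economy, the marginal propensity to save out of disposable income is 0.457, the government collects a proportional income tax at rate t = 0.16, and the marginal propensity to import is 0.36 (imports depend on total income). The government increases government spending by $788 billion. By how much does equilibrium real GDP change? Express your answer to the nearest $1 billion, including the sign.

MPC = 1 − MPS = 1 − 0.457 = 0.543.
Spending multiplier = 1/(1 − c(1−t) + m) = 1/(1 − 0.543×0.84 + 0.36) = 1/0.90388 ≈ 1.106.
ΔY = k × ΔG = (+$788 billion) / 0.90388 ≈ +$872 billion.

+$872 billion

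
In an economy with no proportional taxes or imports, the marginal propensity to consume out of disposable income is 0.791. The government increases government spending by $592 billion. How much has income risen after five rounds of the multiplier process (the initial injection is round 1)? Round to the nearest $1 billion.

Round 1 adds ΔG = $592 billion; each later round is MPC = 0.791 times the previous.
After 5 rounds: 592 + 468.272 + 370.403152 + 292.988893232 + 231.754214546512 = ΔG·(1 − c^5)/(1 − c) = 592 × (1 − 0.309658080584951)/0.209 ≈ $1,955 billion.

$1,955 billion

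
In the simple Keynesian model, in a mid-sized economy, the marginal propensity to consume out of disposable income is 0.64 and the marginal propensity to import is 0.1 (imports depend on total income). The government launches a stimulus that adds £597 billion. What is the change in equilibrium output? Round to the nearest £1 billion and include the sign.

Expenditure multiplier = 1/(1 − c + m) = 1/(1 − 0.64 + 0.1) = 1/0.46 ≈ 2.174.
ΔY = k × ΔG = (+£597 billion) / 0.46 ≈ +£1,298 billion.

+£1,298 billion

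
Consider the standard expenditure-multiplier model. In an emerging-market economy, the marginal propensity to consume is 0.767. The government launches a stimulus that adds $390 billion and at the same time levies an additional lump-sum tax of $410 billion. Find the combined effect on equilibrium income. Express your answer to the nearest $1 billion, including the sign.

+$324 billion

Expenditure multiplier = 1/(1 − MPC) = 1/(1 − 0.767) = 1/0.233 ≈ 4.292.
ΔG contributes k·ΔG = (+$390 billion) / 0.233 ≈ +$1,673.8 billion.
ΔT of +$410 billion changes first-round spending by −c·ΔT = −$314.47 billion, contributing k·(−c·ΔT) = (−$314.47 billion) / 0.233 ≈ −$1,349.7 billion.
Net ΔY = k(ΔG − c·ΔT) = (+$75.53 billion) / 0.233 ≈ +$324 billion.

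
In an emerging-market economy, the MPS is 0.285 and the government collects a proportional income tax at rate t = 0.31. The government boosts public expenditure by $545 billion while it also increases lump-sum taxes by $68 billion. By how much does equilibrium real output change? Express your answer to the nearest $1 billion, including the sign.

MPC = 1 − MPS = 1 − 0.285 = 0.715.
Expenditure multiplier = 1/(1 − c(1−t)) = 1/(1 − 0.715×0.69) = 1/0.50665 ≈ 1.974.
ΔG contributes k·ΔG = (+$545 billion) / 0.50665 ≈ +$1,075.7 billion.
ΔT of +$68 billion changes first-round spending by −c·ΔT = −$48.62 billion, contributing k·(−c·ΔT) = (−$48.62 billion) / 0.50665 ≈ −$96 billion.
Net ΔY = k(ΔG − c·ΔT) = (+$496.38 billion) / 0.50665 ≈ +$980 billion.

+$980 billion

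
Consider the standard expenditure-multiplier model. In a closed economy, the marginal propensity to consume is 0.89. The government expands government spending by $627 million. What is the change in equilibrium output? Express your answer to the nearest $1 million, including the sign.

Government-spending multiplier = 1/(1 − MPC) = 1/(1 − 0.89) = 1/0.11 ≈ 9.091.
ΔY = k × ΔG = (+$627 million) / 0.11 = +$5,700 million.

+$5,700 million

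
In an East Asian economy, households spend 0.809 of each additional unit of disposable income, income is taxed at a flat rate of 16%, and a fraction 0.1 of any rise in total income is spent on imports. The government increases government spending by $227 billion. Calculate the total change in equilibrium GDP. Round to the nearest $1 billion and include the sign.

+$540 billion

Expenditure multiplier = 1/(1 − c(1−t) + m) = 1/(1 − 0.809×0.84 + 0.1) = 1/0.42044 ≈ 2.378.
ΔY = k × ΔG = (+$227 billion) / 0.42044 ≈ +$540 billion.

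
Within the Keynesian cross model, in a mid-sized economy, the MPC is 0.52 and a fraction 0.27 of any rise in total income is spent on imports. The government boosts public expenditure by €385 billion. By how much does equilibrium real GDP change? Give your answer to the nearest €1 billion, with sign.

Expenditure multiplier = 1/(1 − c + m) = 1/(1 − 0.52 + 0.27) = 1/0.75 ≈ 1.333.
ΔY = k × ΔG = (+€385 billion) / 0.75 ≈ +€513 billion.

+€513 billion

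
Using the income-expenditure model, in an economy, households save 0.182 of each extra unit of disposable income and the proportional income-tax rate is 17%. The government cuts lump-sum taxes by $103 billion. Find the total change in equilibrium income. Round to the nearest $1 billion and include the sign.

+$262 billion

MPC = 1 − MPS = 1 − 0.182 = 0.818.
A lump-sum tax change of −$103 billion shifts disposable income by +$103 billion; first-round consumption changes by −c × ΔT = −0.818 × (−$103 billion) = +$84.254 billion.
Expenditure multiplier = 1/(1 − c(1−t)) = 1/(1 − 0.818×0.83) = 1/0.32106 ≈ 3.115.
The tax multiplier is −c × k ≈ −2.548, so ΔY = k × (−c·ΔT) = (+$84.254 billion) / 0.32106 ≈ +$262 billion.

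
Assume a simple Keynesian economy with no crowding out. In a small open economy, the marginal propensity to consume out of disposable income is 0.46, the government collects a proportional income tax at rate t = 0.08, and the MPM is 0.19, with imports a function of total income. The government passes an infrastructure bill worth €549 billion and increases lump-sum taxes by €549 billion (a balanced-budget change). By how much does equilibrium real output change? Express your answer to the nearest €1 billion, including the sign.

+€387 billion

Expenditure multiplier = 1/(1 − c(1−t) + m) = 1/(1 − 0.46×0.92 + 0.19) = 1/0.7668 ≈ 1.304.
ΔG contributes k·ΔG = (+€549 billion) / 0.7668 ≈ +€716 billion.
ΔT of +€549 billion changes first-round spending by −c·ΔT = −€252.54 billion, contributing k·(−c·ΔT) = (−€252.54 billion) / 0.7668 ≈ −€329.3 billion.
Net ΔY = k(ΔG − c·ΔT) = (+€296.46 billion) / 0.7668 ≈ +€387 billion.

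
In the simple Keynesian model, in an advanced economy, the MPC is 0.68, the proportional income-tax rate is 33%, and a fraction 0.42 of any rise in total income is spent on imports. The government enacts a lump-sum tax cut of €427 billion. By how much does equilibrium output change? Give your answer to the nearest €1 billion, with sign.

+€301 billion

A lump-sum tax change of −€427 billion shifts disposable income by +€427 billion; first-round consumption changes by −c × ΔT = −0.68 × (−€427 billion) = +€290.36 billion.
Expenditure multiplier = 1/(1 − c(1−t) + m) = 1/(1 − 0.68×0.67 + 0.42) = 1/0.9644 ≈ 1.037.
The tax multiplier is −c × k ≈ −0.705, so ΔY = k × (−c·ΔT) = (+€290.36 billion) / 0.9644 ≈ +€301 billion.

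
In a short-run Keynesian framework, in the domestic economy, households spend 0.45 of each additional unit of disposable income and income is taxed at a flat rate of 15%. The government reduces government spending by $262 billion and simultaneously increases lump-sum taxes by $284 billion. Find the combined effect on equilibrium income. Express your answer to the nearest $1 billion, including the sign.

−$631 billion

Expenditure multiplier = 1/(1 − c(1−t)) = 1/(1 − 0.45×0.85) = 1/0.6175 ≈ 1.619.
ΔG contributes k·ΔG = (−$262 billion) / 0.6175 ≈ −$424.3 billion.
ΔT of +$284 billion changes first-round spending by −c·ΔT = −$127.8 billion, contributing k·(−c·ΔT) = (−$127.8 billion) / 0.6175 ≈ −$207 billion.
Net ΔY = k(ΔG − c·ΔT) = (−$389.8 billion) / 0.6175 ≈ −$631 billion.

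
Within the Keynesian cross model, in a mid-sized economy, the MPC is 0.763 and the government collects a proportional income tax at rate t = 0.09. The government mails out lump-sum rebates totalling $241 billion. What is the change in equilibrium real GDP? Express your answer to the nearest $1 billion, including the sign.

A lump-sum tax change of −$241 billion shifts disposable income by +$241 billion; first-round consumption changes by −c × ΔT = −0.763 × (−$241 billion) = +$183.883 billion.
Expenditure multiplier = 1/(1 − c(1−t)) = 1/(1 − 0.763×0.91) = 1/0.30567 ≈ 3.272.
The tax multiplier is −c × k ≈ −2.496, so ΔY = k × (−c·ΔT) = (+$183.883 billion) / 0.30567 ≈ +$602 billion.

+$602 billion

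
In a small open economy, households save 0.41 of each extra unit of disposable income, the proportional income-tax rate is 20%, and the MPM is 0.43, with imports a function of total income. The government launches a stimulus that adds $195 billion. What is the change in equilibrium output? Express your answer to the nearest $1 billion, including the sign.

+$204 billion

MPC = 1 − MPS = 1 − 0.41 = 0.59.
Spending multiplier = 1/(1 − c(1−t) + m) = 1/(1 − 0.59×0.8 + 0.43) = 1/0.958 ≈ 1.044.
ΔY = k × ΔG = (+$195 billion) / 0.958 ≈ +$204 billion.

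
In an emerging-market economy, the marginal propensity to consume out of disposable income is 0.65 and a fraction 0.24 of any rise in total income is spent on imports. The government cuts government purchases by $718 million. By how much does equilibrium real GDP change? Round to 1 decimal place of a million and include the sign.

−$1,216.9 million

Expenditure multiplier = 1/(1 − c + m) = 1/(1 − 0.65 + 0.24) = 1/0.59 ≈ 1.695.
ΔY = k × ΔG = (−$718 million) / 0.59 ≈ −$1,216.9 million.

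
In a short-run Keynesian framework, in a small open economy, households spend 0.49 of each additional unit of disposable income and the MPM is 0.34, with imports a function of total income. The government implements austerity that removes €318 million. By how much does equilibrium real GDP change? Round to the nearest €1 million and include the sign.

Government-spending multiplier = 1/(1 − c + m) = 1/(1 − 0.49 + 0.34) = 1/0.85 ≈ 1.176.
ΔY = k × ΔG = (−€318 million) / 0.85 ≈ −€374 million.

−€374 million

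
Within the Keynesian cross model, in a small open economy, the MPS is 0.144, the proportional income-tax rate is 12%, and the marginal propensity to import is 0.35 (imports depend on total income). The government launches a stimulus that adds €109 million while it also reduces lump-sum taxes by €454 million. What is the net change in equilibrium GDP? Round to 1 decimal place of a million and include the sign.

MPC = 1 − MPS = 1 − 0.144 = 0.856.
Expenditure multiplier = 1/(1 − c(1−t) + m) = 1/(1 − 0.856×0.88 + 0.35) = 1/0.59672 ≈ 1.676.
ΔG contributes k·ΔG = (+€109 million) / 0.59672 ≈ +€182.7 million.
ΔT of −€454 million changes first-round spending by −c·ΔT = +€388.624 million, contributing k·(−c·ΔT) = (+€388.624 million) / 0.59672 ≈ +€651.3 million.
Net ΔY = k(ΔG − c·ΔT) = (+€497.624 million) / 0.59672 ≈ +€833.9 million.

+€833.9 million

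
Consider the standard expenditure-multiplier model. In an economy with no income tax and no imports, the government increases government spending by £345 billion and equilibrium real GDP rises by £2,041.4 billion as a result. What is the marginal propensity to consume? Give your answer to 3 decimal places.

Implied spending multiplier k = ΔY/ΔG = 2,041.4/345 ≈ 5.9171.
Since k = 1/(1 − MPC), MPC = 1 − 1/k = 1 − ΔG/ΔY = 1 − 345/2,041.4 ≈ 0.831.

0.831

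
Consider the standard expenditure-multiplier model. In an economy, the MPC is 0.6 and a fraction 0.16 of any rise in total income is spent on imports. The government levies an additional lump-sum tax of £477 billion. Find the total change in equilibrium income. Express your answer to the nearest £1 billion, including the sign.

−£511 billion

A lump-sum tax change of +£477 billion shifts disposable income by −£477 billion; first-round consumption changes by −c × ΔT = −0.6 × (+£477 billion) = −£286.2 billion.
Expenditure multiplier = 1/(1 − c + m) = 1/(1 − 0.6 + 0.16) = 1/0.56 ≈ 1.786.
The tax multiplier is −c × k ≈ −1.071, so ΔY = k × (−c·ΔT) = (−£286.2 billion) / 0.56 ≈ −£511 billion.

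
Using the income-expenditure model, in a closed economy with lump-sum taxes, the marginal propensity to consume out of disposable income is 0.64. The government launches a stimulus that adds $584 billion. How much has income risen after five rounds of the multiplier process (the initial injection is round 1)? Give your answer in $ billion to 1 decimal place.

$1,448.0 billion

Round 1 adds ΔG = $584 billion; each later round is MPC = 0.64 times the previous.
After 5 rounds: 584 + 373.76 + 239.2064 + 153.092096 + 97.97894144 = ΔG·(1 − c^5)/(1 − c) = 584 × (1 − 0.1073741824)/0.36 ≈ $1,448 billion.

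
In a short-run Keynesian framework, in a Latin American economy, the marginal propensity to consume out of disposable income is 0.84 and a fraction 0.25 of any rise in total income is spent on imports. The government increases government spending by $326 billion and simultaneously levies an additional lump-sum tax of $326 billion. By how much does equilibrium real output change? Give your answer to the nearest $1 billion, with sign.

+$127 billion

Expenditure multiplier = 1/(1 − c + m) = 1/(1 − 0.84 + 0.25) = 1/0.41 ≈ 2.439.
ΔG contributes k·ΔG = (+$326 billion) / 0.41 ≈ +$795.1 billion.
ΔT of +$326 billion changes first-round spending by −c·ΔT = −$273.84 billion, contributing k·(−c·ΔT) = (−$273.84 billion) / 0.41 ≈ −$667.9 billion.
Net ΔY = k(ΔG − c·ΔT) = (+$52.16 billion) / 0.41 ≈ +$127 billion.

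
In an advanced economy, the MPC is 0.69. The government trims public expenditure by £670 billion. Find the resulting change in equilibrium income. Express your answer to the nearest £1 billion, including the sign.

Government-spending multiplier = 1/(1 − MPC) = 1/(1 − 0.69) = 1/0.31 ≈ 3.226.
ΔY = k × ΔG = (−£670 billion) / 0.31 ≈ −£2,161 billion.

−£2,161 billion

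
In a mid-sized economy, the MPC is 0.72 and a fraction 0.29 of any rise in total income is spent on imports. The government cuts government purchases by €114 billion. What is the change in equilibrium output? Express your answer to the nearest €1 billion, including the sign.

Spending multiplier = 1/(1 − c + m) = 1/(1 − 0.72 + 0.29) = 1/0.57 ≈ 1.754.
ΔY = k × ΔG = (−€114 billion) / 0.57 = −€200 billion.

−€200 billion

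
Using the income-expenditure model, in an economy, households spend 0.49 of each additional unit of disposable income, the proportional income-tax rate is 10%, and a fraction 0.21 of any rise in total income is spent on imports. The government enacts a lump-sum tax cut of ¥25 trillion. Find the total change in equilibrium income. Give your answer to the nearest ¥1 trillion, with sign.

+¥16 trillion

A lump-sum tax change of −¥25 trillion shifts disposable income by +¥25 trillion; first-round consumption changes by −c × ΔT = −0.49 × (−¥25 trillion) = +¥12.25 trillion.
Expenditure multiplier = 1/(1 − c(1−t) + m) = 1/(1 − 0.49×0.9 + 0.21) = 1/0.769 ≈ 1.3.
The tax multiplier is −c × k ≈ −0.637, so ΔY = k × (−c·ΔT) = (+¥12.25 trillion) / 0.769 ≈ +¥16 trillion.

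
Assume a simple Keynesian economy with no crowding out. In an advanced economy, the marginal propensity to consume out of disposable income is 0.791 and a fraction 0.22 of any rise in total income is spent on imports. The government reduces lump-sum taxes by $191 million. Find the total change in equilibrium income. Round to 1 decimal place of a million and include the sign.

A lump-sum tax change of −$191 million shifts disposable income by +$191 million; first-round consumption changes by −c × ΔT = −0.791 × (−$191 million) = +$151.081 million.
Expenditure multiplier = 1/(1 − c + m) = 1/(1 − 0.791 + 0.22) = 1/0.429 ≈ 2.331.
The tax multiplier is −c × k ≈ −1.844, so ΔY = k × (−c·ΔT) = (+$151.081 million) / 0.429 ≈ +$352.2 million.

+$352.2 million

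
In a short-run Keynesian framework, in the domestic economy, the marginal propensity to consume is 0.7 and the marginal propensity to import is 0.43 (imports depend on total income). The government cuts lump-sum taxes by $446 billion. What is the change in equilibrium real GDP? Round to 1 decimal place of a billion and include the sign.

A lump-sum tax change of −$446 billion shifts disposable income by +$446 billion; first-round consumption changes by −c × ΔT = −0.7 × (−$446 billion) = +$312.2 billion.
Expenditure multiplier = 1/(1 − c + m) = 1/(1 − 0.7 + 0.43) = 1/0.73 ≈ 1.37.
The tax multiplier is −c × k ≈ −0.959, so ΔY = k × (−c·ΔT) = (+$312.2 billion) / 0.73 ≈ +$427.7 billion.

+$427.7 billion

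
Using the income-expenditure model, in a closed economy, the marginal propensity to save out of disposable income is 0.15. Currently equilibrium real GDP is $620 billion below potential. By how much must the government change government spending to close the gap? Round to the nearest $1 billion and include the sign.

MPC = 1 − MPS = 1 − 0.15 = 0.85.
Spending multiplier = 1/(1 − MPC) = 1/(1 − 0.85) = 1/0.15 ≈ 6.667.
Need ΔY = +$620 billion, so ΔG = ΔY/k = (+$620 billion) × 0.15 = +$93 billion.
The government should increase government spending by $93 billion.

+$93 billion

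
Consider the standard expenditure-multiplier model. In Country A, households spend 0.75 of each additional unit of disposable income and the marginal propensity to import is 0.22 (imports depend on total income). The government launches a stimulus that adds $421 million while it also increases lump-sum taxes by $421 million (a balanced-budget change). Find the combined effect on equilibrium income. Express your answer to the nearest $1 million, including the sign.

Expenditure multiplier = 1/(1 − c + m) = 1/(1 − 0.75 + 0.22) = 1/0.47 ≈ 2.128.
ΔG contributes k·ΔG = (+$421 million) / 0.47 ≈ +$895.7 million.
ΔT of +$421 million changes first-round spending by −c·ΔT = −$315.75 million, contributing k·(−c·ΔT) = (−$315.75 million) / 0.47 ≈ −$671.8 million.
Net ΔY = k(ΔG − c·ΔT) = (+$105.25 million) / 0.47 ≈ +$224 million.

+$224 million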